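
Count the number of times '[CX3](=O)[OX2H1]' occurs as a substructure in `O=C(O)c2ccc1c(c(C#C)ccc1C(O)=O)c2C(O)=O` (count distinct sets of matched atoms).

3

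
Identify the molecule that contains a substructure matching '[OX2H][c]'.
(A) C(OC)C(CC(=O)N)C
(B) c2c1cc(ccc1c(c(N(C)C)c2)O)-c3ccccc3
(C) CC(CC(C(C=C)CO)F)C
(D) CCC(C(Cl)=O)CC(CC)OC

B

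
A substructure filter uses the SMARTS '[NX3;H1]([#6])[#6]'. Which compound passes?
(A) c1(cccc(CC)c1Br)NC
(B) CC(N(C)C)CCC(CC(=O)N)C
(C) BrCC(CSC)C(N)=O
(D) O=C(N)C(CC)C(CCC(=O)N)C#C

[NX3;H1]([#6])[#6] describes a trivalent nitrogen with one H, bonded to two carbons (a secondary amine).
(A) contains an N-methylamino group (-NHCH3), which satisfies every atom and bond constraint.
(B) has a primary amide (-C(=O)NH2) but the -C(=O)NH2 nitrogen has H2, not H1.
(C) has a primary amide (-C(=O)NH2) but the -C(=O)NH2 nitrogen has H2, not H1.
(D) has a primary amide (-C(=O)NH2) but the -C(=O)NH2 nitrogen has H2, not H1.
So the answer is (A).

A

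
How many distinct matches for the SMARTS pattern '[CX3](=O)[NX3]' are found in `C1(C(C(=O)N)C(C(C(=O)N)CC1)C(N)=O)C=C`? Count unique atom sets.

[CX3](=O)[NX3] is the SMARTS for an amide: a carbonyl carbon bonded to a trivalent nitrogen.
The molecule carries 3 separate instances of a primary amide (-C(=O)NH2) meeting every constraint; each maps to a distinct set of atoms, giving 3 matches.

3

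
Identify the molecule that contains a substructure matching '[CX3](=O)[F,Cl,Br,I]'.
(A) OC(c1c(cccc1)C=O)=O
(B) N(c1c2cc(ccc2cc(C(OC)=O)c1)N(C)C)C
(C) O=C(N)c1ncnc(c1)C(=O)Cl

C

[CX3](=O)[F,Cl,Br,I] describes a carbonyl carbon bonded to a halogen (an acyl halide).
(A) has a carboxylic acid group (-C(=O)OH) but the carbonyl is bonded to -OH, not to a halogen.
(B) has a methyl-ester group (-C(=O)OCH3) but the carbonyl is bonded to -O-C, not to a halogen.
(C) contains an acyl chloride (-C(=O)Cl), which satisfies every atom and bond constraint.
So the answer is (C).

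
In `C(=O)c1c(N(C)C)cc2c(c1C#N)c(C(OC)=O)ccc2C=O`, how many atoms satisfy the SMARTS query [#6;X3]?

Check the 23 heavy atoms by environment: 10× c (aromatic, X3) → match; 1× N (X3) → no; 3× C (X4) → no; 1× C (X2) → no; 1× N (X1) → no; 3× C (X3) → match; 3× O (X1) → no; 1× O (X2) → no.
Summing the matching environments: 10 + 3 = 13 matching atoms.

13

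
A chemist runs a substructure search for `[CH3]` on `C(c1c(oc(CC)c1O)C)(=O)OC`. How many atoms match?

Check the 13 heavy atoms by environment: 1× o (aromatic, H0) → no; 4× c (aromatic, H0) → no; 1× C (H0) → no; 2× O (H0) → no; 3× C (H3) → match; 1× C (H2) → no; 1× O (H1) → no.
That gives 3 matching atoms.

3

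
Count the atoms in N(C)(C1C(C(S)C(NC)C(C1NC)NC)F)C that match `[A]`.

17

Check the 17 heavy atoms by environment: 11× C → match; 4× N → match; 1× F → match; 1× S → match.
Summing the matching environments: 11 + 4 + 1 + 1 = 17 matching atoms.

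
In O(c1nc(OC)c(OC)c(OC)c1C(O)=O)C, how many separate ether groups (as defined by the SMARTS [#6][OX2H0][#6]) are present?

4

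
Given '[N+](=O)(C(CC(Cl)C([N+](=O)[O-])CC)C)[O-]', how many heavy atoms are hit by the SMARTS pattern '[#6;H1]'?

3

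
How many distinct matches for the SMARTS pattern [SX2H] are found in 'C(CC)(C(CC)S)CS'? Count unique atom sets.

[SX2H] is the SMARTS for a thiol: an aliphatic sulfur with two connections, one being H.
The molecule carries 2 separate instances of a thiol (-SH) meeting every constraint; each maps to a distinct set of atoms, giving 2 matches.

2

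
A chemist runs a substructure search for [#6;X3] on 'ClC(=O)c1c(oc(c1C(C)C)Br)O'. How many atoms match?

The query [#6;X3] means: any carbon (aromatic or not) with three total connections.
Check the 13 heavy atoms by environment: 1× o (aromatic, X2) → no; 4× c (aromatic, X3) → match; 1× Br (X1) → no; 1× C (X3) → match; 1× O (X1) → no; 1× Cl (X1) → no; 3× C (X4) → no; 1× O (X2) → no.
Summing the matching environments: 4 + 1 = 5 matching atoms.

5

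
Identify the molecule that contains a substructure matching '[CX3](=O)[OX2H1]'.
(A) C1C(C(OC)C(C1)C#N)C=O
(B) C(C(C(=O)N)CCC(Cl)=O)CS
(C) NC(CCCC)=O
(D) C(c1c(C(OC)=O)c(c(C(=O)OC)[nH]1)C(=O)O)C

[CX3](=O)[OX2H1] describes an sp2 carbon double-bonded to O and single-bonded to an -OH oxygen (a carboxylic acid).
(A) has an aldehyde (-CHO) but there is no singly-bonded oxygen on the carbonyl carbon.
(B) has an acyl chloride (-C(=O)Cl) but the carbonyl is bonded to Cl, not to an -OH oxygen.
(C) has a primary amide (-C(=O)NH2) but the carbonyl is bonded to N, not to an -OH oxygen.
(D) contains a carboxylic acid group (-C(=O)OH), which satisfies every atom and bond constraint.
So the answer is (D).

D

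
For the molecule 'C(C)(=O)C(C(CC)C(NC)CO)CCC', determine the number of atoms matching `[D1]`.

Check the 15 heavy atoms by environment: 4× C (D2) → no; 4× C (D3) → no; 4× C (D1) → match; 1× N (D2) → no; 2× O (D1) → match.
Summing the matching environments: 4 + 2 = 6 matching atoms.

6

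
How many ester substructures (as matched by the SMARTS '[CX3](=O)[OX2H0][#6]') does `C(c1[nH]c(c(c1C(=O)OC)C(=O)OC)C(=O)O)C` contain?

[CX3](=O)[OX2H0][#6] is the SMARTS for an ester: a carbonyl carbon bonded to an oxygen that is itself bonded to carbon (no H on that O).
The molecule carries 2 separate instances of a methyl-ester group (-C(=O)OCH3) meeting every constraint; each maps to a distinct set of atoms, giving 2 matches.

2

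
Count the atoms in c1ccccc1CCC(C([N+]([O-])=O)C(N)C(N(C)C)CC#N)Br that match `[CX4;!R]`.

9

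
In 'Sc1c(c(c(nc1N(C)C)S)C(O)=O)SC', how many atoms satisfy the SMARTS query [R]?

6

The query [R] means: R matches any atom that is part of a ring.
Check the 16 heavy atoms by environment: 1× n (aromatic, in 6-ring) → match; 5× c (aromatic, in 6-ring) → match; 4× C (acyclic) → no; 2× O (acyclic) → no; 1× N (acyclic) → no; 3× S (acyclic) → no.
Summing the matching environments: 1 + 5 = 6 matching atoms.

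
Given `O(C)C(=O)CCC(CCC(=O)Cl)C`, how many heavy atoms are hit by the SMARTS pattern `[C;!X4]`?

2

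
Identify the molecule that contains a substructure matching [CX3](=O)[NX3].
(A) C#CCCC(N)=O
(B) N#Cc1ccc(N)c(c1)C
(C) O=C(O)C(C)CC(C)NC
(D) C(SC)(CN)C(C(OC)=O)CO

[CX3](=O)[NX3] describes a carbonyl carbon bonded to a trivalent nitrogen (an amide).
(A) contains a primary amide (-C(=O)NH2), which satisfies every atom and bond constraint.
(B) has a primary amino group (-NH2) but the -NH2 is not attached to a carbonyl carbon.
(C) has a carboxylic acid group (-C(=O)OH) but the carbonyl is bonded to O, not to an NX3 nitrogen.
(D) has a primary amino group (-NH2) but the -NH2 is not attached to a carbonyl carbon.
So the answer is (A).

A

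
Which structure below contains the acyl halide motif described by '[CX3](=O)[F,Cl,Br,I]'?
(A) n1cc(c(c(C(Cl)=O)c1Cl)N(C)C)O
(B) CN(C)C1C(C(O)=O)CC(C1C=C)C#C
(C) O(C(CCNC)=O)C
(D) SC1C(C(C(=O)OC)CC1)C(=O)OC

A

[CX3](=O)[F,Cl,Br,I] describes a carbonyl carbon bonded to a halogen (an acyl halide).
(A) contains an acyl chloride (-C(=O)Cl), which satisfies every atom and bond constraint.
(B) has a carboxylic acid group (-C(=O)OH) but the carbonyl is bonded to -OH, not to a halogen.
(C) has a methyl-ester group (-C(=O)OCH3) but the carbonyl is bonded to -O-C, not to a halogen.
(D) has a methyl-ester group (-C(=O)OCH3) but the carbonyl is bonded to -O-C, not to a halogen.
So the answer is (A).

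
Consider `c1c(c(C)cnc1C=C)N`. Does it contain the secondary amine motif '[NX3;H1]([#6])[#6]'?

No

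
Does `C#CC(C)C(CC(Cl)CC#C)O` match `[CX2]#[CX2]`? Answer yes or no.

The pattern [CX2]#[CX2] describes a carbon-carbon triple bond — an alkyne.
The molecule carries an ethynyl group (-C#CH), whose atoms satisfy every constraint of the query, so the pattern matches.

Yes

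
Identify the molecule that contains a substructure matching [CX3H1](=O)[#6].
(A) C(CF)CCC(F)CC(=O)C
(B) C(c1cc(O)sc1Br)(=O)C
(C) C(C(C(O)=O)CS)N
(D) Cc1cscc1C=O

D

[CX3H1](=O)[#6] describes an sp2 carbon with one H, double-bonded to O and single-bonded to carbon (an aldehyde).
(A) has an acetyl/ketone group (-C(=O)CH3) but the carbonyl carbon has H0 (two carbon neighbours), not H1.
(B) has an acetyl/ketone group (-C(=O)CH3) but the carbonyl carbon has H0 (two carbon neighbours), not H1.
(C) has a carboxylic acid group (-C(=O)OH) but the carbonyl carbon has H0 and is bonded to O, not H1.
(D) contains an aldehyde (-CHO), which satisfies every atom and bond constraint.
So the answer is (D).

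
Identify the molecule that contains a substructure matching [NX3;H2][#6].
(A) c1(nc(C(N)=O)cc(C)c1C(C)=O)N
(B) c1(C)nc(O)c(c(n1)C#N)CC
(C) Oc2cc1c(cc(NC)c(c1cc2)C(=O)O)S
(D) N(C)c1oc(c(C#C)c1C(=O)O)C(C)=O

A

[NX3;H2][#6] describes a trivalent nitrogen with two H attached to carbon (a primary amine).
(A) contains a primary amino group (-NH2), which satisfies every atom and bond constraint.
(B) has a nitrile (-C#N) but the nitrogen is NX1 (triple-bonded), not NX3 with two H.
(C) has an N-methylamino group (-NHCH3) but the nitrogen bears two carbons and only one H (H1), not H2.
(D) has an N-methylamino group (-NHCH3) but the nitrogen bears two carbons and only one H (H1), not H2.
So the answer is (A).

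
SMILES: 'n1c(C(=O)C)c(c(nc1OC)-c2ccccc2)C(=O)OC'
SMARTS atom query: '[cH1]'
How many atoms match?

5

Check the 21 heavy atoms by environment: 2× n (aromatic, H0) → no; 5× c (aromatic, H0) → no; 2× C (H0) → no; 4× O (H0) → no; 3× C (H3) → no; 5× c (aromatic, H1) → match.
That gives 5 matching atoms.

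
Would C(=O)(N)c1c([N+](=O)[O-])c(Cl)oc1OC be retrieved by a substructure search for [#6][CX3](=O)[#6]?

The pattern [#6][CX3](=O)[#6] describes a carbonyl carbon (no H) flanked by two carbons — a ketone.
The closest candidate here is a primary amide (-C(=O)NH2), but one neighbour of the carbonyl carbon is N, not C. No other fragment satisfies the full query, so there is no match.

No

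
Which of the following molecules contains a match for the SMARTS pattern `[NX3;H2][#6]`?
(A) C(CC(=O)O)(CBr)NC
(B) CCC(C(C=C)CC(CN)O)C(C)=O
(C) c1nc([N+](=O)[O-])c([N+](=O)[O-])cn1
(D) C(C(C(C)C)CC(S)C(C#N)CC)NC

B

[NX3;H2][#6] describes a trivalent nitrogen with two H attached to carbon (a primary amine).
(A) has an N-methylamino group (-NHCH3) but the nitrogen bears two carbons and only one H (H1), not H2.
(B) contains a primary amino group (-NH2), which satisfies every atom and bond constraint.
(C) has a nitro group (-[N+](=O)[O-]) but the nitrogen is [N+] with no H, not NX3H2.
(D) has an N-methylamino group (-NHCH3) but the nitrogen bears two carbons and only one H (H1), not H2.
So the answer is (B).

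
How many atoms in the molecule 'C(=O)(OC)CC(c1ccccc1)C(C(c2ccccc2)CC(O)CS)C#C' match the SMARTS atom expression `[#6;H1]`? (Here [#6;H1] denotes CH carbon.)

The query [#6;H1] means: any carbon bearing exactly one hydrogen.
Check the 27 heavy atoms by environment: 3× C (H2) → no; 5× C (H1) → match; 2× c (aromatic, H0) → no; 10× c (aromatic, H1) → match; 2× C (H0) → no; 1× O (H1) → no; 1× S (H1) → no; 2× O (H0) → no; 1× C (H3) → no.
Summing the matching environments: 5 + 10 = 15 matching atoms.

15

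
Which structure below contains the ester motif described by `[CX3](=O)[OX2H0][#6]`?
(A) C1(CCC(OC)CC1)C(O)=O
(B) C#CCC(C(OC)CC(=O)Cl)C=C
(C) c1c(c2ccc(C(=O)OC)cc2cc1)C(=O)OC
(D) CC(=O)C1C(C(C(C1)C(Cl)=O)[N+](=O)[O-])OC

C

[CX3](=O)[OX2H0][#6] describes a carbonyl carbon bonded to an oxygen that is itself bonded to carbon (no H on that O) (an ester).
(A) has a methoxy ether (-OCH3) but the ether oxygen is not adjacent to a C=O carbon.
(B) has a methoxy ether (-OCH3) but the ether oxygen is not adjacent to a C=O carbon.
(C) contains a methyl-ester group (-C(=O)OCH3), which satisfies every atom and bond constraint.
(D) has a methoxy ether (-OCH3) but the ether oxygen is not adjacent to a C=O carbon.
So the answer is (C).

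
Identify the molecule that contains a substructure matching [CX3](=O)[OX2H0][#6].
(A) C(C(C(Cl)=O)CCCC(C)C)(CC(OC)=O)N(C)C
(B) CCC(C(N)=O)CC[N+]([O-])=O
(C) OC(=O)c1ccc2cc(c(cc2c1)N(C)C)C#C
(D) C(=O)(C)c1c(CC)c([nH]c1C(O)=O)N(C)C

A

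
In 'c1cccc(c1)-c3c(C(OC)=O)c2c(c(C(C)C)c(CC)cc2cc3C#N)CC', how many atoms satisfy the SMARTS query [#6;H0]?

11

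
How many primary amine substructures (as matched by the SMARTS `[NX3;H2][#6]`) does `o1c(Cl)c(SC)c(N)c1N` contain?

2

[NX3;H2][#6] is the SMARTS for a primary amine: a trivalent nitrogen with two H attached to carbon.
The molecule carries 2 separate instances of a primary amino group (-NH2) meeting every constraint; each maps to a distinct set of atoms, giving 2 matches.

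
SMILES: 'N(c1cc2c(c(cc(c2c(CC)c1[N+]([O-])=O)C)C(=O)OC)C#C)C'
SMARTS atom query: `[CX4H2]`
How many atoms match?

1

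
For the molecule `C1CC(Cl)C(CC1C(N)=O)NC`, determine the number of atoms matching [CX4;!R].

1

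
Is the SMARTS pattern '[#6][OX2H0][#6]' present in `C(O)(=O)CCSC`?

No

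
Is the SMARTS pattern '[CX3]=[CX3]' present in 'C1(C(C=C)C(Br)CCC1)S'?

Yes

The pattern [CX3]=[CX3] describes a non-aromatic C=C double bond between two sp2 carbons — an alkene.
The molecule carries a vinyl group (-CH=CH2), whose atoms satisfy every constraint of the query, so the pattern matches.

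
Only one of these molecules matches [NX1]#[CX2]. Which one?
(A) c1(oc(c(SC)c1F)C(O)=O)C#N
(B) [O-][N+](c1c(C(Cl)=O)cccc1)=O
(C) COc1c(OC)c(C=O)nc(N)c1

[NX1]#[CX2] describes a nitrogen triple-bonded to a two-connected carbon (a nitrile).
(A) contains a nitrile (-C#N), which satisfies every atom and bond constraint.
(B) has a nitro group (-[N+](=O)[O-]) but there is no C#N triple bond.
(C) has a primary amino group (-NH2) but the nitrogen is NX3 (three connections), not NX1 triple-bonded.
So the answer is (A).

A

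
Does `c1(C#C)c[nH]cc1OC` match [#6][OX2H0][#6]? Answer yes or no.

Yes

The pattern [#6][OX2H0][#6] describes an aliphatic oxygen bridging two carbons with no H on the oxygen — an ether.
The molecule carries a methoxy ether (-OCH3), whose atoms satisfy every constraint of the query, so the pattern matches.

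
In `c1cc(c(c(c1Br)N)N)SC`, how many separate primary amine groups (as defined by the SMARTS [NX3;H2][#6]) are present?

2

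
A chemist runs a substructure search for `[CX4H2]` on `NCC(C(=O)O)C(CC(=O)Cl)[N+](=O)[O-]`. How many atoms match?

2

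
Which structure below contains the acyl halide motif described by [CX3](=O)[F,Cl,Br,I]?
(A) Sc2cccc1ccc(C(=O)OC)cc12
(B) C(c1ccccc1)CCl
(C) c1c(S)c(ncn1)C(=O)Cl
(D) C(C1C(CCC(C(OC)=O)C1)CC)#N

C

[CX3](=O)[F,Cl,Br,I] describes a carbonyl carbon bonded to a halogen (an acyl halide).
(A) has a methyl-ester group (-C(=O)OCH3) but the carbonyl is bonded to -O-C, not to a halogen.
(B) has a chloro substituent but the Cl is not on a carbonyl carbon.
(C) contains an acyl chloride (-C(=O)Cl), which satisfies every atom and bond constraint.
(D) has a methyl-ester group (-C(=O)OCH3) but the carbonyl is bonded to -O-C, not to a halogen.
So the answer is (C).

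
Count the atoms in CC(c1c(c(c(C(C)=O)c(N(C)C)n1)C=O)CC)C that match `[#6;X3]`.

The query [#6;X3] means: any carbon (aromatic or not) with three total connections.
Check the 19 heavy atoms by environment: 1× n (aromatic, X2) → no; 5× c (aromatic, X3) → match; 2× C (X3) → match; 2× O (X1) → no; 1× N (X3) → no; 8× C (X4) → no.
Summing the matching environments: 5 + 2 = 7 matching atoms.

7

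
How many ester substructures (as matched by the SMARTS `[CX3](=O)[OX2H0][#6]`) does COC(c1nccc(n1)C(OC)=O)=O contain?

2

[CX3](=O)[OX2H0][#6] is the SMARTS for an ester: a carbonyl carbon bonded to an oxygen that is itself bonded to carbon (no H on that O).
The molecule carries 2 separate instances of a methyl-ester group (-C(=O)OCH3) meeting every constraint; each maps to a distinct set of atoms, giving 2 matches.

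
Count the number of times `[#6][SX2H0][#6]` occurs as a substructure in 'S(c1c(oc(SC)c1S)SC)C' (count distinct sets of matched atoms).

3

[#6][SX2H0][#6] is the SMARTS for a thioether: an aliphatic sulfur bridging two carbons with no H on the sulfur.
The molecule carries 3 separate instances of a methylthio ether (-SCH3) meeting every constraint; each maps to a distinct set of atoms, giving 3 matches.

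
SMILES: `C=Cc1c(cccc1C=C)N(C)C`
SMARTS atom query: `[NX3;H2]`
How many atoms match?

0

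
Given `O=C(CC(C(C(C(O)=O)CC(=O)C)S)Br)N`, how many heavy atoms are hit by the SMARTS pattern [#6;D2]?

2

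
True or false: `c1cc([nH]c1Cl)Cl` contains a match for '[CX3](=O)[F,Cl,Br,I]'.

False

The pattern [CX3](=O)[F,Cl,Br,I] describes a carbonyl carbon bonded to a halogen — an acyl halide.
The closest candidate here is a chloro substituent, but the Cl is not on a carbonyl carbon. No other fragment satisfies the full query, so there is no match.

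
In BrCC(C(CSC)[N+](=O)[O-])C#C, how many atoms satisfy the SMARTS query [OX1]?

2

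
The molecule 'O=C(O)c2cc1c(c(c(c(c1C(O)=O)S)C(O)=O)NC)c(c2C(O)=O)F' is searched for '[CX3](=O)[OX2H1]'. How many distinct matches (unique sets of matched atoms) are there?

4

[CX3](=O)[OX2H1] is the SMARTS for a carboxylic acid: an sp2 carbon double-bonded to O and single-bonded to an -OH oxygen.
The molecule carries 4 separate instances of a carboxylic acid group (-C(=O)OH) meeting every constraint; each maps to a distinct set of atoms, giving 4 matches.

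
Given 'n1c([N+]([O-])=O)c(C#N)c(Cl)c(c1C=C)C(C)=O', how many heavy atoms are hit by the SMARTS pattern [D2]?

3

Check the 17 heavy atoms by environment: 1× n (aromatic, D2) → match; 5× c (aromatic, D3) → no; 2× C (D2) → match; 1× N (D1) → no; 1× Cl (D1) → no; 1× C (D3) → no; 2× O (D1) → no; 2× C (D1) → no; 1× N (charge +1, D3) → no; 1× O (charge -1, D1) → no.
Summing the matching environments: 1 + 2 = 3 matching atoms.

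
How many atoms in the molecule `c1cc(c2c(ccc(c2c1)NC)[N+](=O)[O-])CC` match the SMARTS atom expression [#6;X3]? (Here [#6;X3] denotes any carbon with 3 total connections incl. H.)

Check the 17 heavy atoms by environment: 10× c (aromatic, X3) → match; 1× N (X3) → no; 3× C (X4) → no; 1× N (charge +1, X3) → no; 1× O (charge -1, X1) → no; 1× O (X1) → no.
That gives 10 matching atoms.

10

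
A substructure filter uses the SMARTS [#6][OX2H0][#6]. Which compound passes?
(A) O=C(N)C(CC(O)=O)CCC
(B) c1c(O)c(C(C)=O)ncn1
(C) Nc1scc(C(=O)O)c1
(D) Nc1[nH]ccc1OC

D

[#6][OX2H0][#6] describes an aliphatic oxygen bridging two carbons with no H on the oxygen (an ether).
(A) has a carboxylic acid group (-C(=O)OH) but the -OH oxygen has H1; the =O is OX1, not OX2.
(B) has a hydroxyl group (-OH) but the oxygen has H1, not H0 bridging two carbons.
(C) has a carboxylic acid group (-C(=O)OH) but the -OH oxygen has H1; the =O is OX1, not OX2.
(D) contains a methoxy ether (-OCH3), which satisfies every atom and bond constraint.
So the answer is (D).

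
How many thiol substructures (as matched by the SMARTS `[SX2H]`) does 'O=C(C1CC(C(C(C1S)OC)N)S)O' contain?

[SX2H] is the SMARTS for a thiol: an aliphatic sulfur with two connections, one being H.
The molecule carries 2 separate instances of a thiol (-SH) meeting every constraint; each maps to a distinct set of atoms, giving 2 matches.

2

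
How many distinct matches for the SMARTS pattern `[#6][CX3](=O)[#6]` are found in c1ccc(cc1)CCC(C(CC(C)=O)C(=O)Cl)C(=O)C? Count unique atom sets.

2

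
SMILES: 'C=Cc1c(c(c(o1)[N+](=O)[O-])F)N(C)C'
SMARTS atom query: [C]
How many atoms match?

4

Check the 14 heavy atoms by environment: 1× o (aromatic) → no; 4× c (aromatic) → no; 1× N → no; 4× C → match; 1× F → no; 1× N (charge +1) → no; 1× O (charge -1) → no; 1× O → no.
That gives 4 matching atoms.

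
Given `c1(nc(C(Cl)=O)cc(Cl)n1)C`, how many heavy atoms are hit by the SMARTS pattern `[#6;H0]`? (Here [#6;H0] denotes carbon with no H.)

The query [#6;H0] means: any carbon with no attached hydrogen.
Check the 11 heavy atoms by environment: 2× n (aromatic, H0) → no; 3× c (aromatic, H0) → match; 1× c (aromatic, H1) → no; 1× C (H0) → match; 1× O (H0) → no; 2× Cl (H0) → no; 1× C (H3) → no.
Summing the matching environments: 3 + 1 = 4 matching atoms.

4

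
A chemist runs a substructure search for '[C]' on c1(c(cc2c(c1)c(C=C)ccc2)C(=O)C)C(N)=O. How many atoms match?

5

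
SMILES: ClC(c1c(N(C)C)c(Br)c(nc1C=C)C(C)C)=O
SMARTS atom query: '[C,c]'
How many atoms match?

13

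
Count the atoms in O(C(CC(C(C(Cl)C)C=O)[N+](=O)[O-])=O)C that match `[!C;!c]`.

Check the 15 heavy atoms by environment: 8× C → no; 1× Cl → match; 4× O → match; 1× N (charge +1) → match; 1× O (charge -1) → match.
Summing the matching environments: 1 + 4 + 1 + 1 = 7 matching atoms.

7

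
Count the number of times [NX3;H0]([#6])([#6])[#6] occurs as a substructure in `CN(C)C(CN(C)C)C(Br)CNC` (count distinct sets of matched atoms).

2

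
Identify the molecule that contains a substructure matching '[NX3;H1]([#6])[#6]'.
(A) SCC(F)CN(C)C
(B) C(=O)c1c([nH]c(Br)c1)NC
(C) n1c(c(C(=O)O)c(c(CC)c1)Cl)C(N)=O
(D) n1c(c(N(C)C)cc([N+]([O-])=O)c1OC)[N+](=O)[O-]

B

[NX3;H1]([#6])[#6] describes a trivalent nitrogen with one H, bonded to two carbons (a secondary amine).
(A) has a dimethylamino group (-N(CH3)2) but the nitrogen has H0, not H1.
(B) contains an N-methylamino group (-NHCH3), which satisfies every atom and bond constraint.
(C) has a primary amide (-C(=O)NH2) but the -C(=O)NH2 nitrogen has H2, not H1.
(D) has a dimethylamino group (-N(CH3)2) but the nitrogen has H0, not H1.
So the answer is (B).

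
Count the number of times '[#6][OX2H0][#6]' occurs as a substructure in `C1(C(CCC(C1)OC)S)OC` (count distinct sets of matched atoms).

2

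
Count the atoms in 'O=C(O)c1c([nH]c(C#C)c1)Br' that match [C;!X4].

3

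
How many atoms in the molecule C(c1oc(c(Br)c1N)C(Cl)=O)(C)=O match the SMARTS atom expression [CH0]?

The query [CH0] means: aliphatic carbon with no attached hydrogen.
Check the 13 heavy atoms by environment: 1× o (aromatic, H0) → no; 4× c (aromatic, H0) → no; 1× Br (H0) → no; 2× C (H0) → match; 2× O (H0) → no; 1× C (H3) → no; 1× Cl (H0) → no; 1× N (H2) → no.
That gives 2 matching atoms.

2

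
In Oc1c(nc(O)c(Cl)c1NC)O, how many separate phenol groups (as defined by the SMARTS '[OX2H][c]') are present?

[OX2H][c] is the SMARTS for a phenol: a hydroxyl oxygen attached to an aromatic carbon.
The molecule carries 3 separate instances of a hydroxyl group (-OH) meeting every constraint; each maps to a distinct set of atoms, giving 3 matches.

3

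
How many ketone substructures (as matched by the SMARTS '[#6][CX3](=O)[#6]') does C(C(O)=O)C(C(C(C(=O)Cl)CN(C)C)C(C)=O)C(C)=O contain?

2

[#6][CX3](=O)[#6] is the SMARTS for a ketone: a carbonyl carbon (no H) flanked by two carbons.
The molecule carries 2 separate instances of an acetyl/ketone group (-C(=O)CH3) meeting every constraint; each maps to a distinct set of atoms, giving 2 matches.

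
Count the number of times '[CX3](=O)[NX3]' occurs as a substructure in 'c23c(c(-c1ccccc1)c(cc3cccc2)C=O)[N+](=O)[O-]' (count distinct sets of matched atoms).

0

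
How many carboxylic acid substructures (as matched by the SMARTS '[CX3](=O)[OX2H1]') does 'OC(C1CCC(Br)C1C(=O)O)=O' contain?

2

[CX3](=O)[OX2H1] is the SMARTS for a carboxylic acid: an sp2 carbon double-bonded to O and single-bonded to an -OH oxygen.
The molecule carries 2 separate instances of a carboxylic acid group (-C(=O)OH) meeting every constraint; each maps to a distinct set of atoms, giving 2 matches.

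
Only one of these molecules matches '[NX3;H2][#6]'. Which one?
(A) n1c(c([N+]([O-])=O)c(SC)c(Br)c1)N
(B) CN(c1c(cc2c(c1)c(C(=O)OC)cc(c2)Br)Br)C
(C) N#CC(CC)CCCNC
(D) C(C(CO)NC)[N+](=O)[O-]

A

[NX3;H2][#6] describes a trivalent nitrogen with two H attached to carbon (a primary amine).
(A) contains a primary amino group (-NH2), which satisfies every atom and bond constraint.
(B) has a dimethylamino group (-N(CH3)2) but the nitrogen has H0, not H2.
(C) has a nitrile (-C#N) but the nitrogen is NX1 (triple-bonded), not NX3 with two H.
(D) has a nitro group (-[N+](=O)[O-]) but the nitrogen is [N+] with no H, not NX3H2.
So the answer is (A).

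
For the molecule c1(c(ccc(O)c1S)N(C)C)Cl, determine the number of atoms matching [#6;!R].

The query [#6;!R] means: carbon not in any ring.
Check the 12 heavy atoms by environment: 6× c (aromatic, in 6-ring) → no; 1× N (acyclic) → no; 2× C (acyclic) → match; 1× Cl (acyclic) → no; 1× O (acyclic) → no; 1× S (acyclic) → no.
That gives 2 matching atoms.

2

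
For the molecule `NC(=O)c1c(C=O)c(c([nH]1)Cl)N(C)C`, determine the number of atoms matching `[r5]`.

5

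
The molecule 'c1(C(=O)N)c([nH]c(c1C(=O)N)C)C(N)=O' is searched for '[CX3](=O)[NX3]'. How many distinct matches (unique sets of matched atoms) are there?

3

[CX3](=O)[NX3] is the SMARTS for an amide: a carbonyl carbon bonded to a trivalent nitrogen.
The molecule carries 3 separate instances of a primary amide (-C(=O)NH2) meeting every constraint; each maps to a distinct set of atoms, giving 3 matches.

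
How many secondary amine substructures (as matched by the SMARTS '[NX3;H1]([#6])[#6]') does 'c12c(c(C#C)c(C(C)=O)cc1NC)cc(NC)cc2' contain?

2

[NX3;H1]([#6])[#6] is the SMARTS for a secondary amine: a trivalent nitrogen with one H, bonded to two carbons.
The molecule carries 2 separate instances of an N-methylamino group (-NHCH3) meeting every constraint; each maps to a distinct set of atoms, giving 2 matches.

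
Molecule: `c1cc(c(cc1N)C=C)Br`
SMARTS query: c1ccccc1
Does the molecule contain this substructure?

Yes

The pattern c1ccccc1 describes six aromatic carbons in a ring — a benzene ring.
The required atom environment is present in the molecule, so the pattern matches.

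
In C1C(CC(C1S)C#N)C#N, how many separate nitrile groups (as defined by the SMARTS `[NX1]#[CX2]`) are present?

[NX1]#[CX2] is the SMARTS for a nitrile: a nitrogen triple-bonded to a two-connected carbon.
The molecule carries 2 separate instances of a nitrile (-C#N) meeting every constraint; each maps to a distinct set of atoms, giving 2 matches.

2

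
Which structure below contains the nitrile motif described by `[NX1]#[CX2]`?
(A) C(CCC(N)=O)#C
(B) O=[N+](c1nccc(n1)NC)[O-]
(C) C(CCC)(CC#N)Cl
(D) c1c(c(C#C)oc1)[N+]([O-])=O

C

[NX1]#[CX2] describes a nitrogen triple-bonded to a two-connected carbon (a nitrile).
(A) has a primary amide (-C(=O)NH2) but the nitrogen is NX3, not NX1.
(B) has a nitro group (-[N+](=O)[O-]) but there is no C#N triple bond.
(C) contains a nitrile (-C#N), which satisfies every atom and bond constraint.
(D) has a nitro group (-[N+](=O)[O-]) but there is no C#N triple bond.
So the answer is (C).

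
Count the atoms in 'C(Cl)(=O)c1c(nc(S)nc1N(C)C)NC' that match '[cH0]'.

4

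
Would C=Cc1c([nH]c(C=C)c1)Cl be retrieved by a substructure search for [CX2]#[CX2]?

No

The pattern [CX2]#[CX2] describes a carbon-carbon triple bond — an alkyne.
The closest candidate here is a vinyl group (-CH=CH2), but the C=C is a double bond; both carbons are CX3, not CX2. No other fragment satisfies the full query, so there is no match.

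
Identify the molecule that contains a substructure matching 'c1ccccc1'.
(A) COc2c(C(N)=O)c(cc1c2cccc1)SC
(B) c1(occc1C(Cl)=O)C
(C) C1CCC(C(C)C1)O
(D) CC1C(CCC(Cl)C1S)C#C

c1ccccc1 describes six aromatic carbons in a ring (a benzene ring).
(A) contains the required atom environment, so the pattern matches.
(B) has a methyl group (-CH3) but no six-membered all-carbon aromatic ring is present.
(C) has a methyl group (-CH3) but no six-membered all-carbon aromatic ring is present.
(D) has a methyl group (-CH3) but no six-membered all-carbon aromatic ring is present.
So the answer is (A).

A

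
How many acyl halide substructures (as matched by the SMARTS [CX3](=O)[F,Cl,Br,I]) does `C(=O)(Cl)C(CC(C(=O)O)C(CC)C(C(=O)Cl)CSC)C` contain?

2

[CX3](=O)[F,Cl,Br,I] is the SMARTS for an acyl halide: a carbonyl carbon bonded to a halogen.
The molecule carries 2 separate instances of an acyl chloride (-C(=O)Cl) meeting every constraint; each maps to a distinct set of atoms, giving 2 matches.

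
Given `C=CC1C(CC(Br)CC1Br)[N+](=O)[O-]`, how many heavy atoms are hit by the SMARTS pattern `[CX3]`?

The query [CX3] means: C with X3: aliphatic carbon with exactly 3 total connections.
Check the 13 heavy atoms by environment: 6× C (X4) → no; 2× Br (X1) → no; 1× N (charge +1, X3) → no; 1× O (charge -1, X1) → no; 1× O (X1) → no; 2× C (X3) → match.
That gives 2 matching atoms.

2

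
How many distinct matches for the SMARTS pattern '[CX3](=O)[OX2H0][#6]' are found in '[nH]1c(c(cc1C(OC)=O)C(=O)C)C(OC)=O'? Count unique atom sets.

2

[CX3](=O)[OX2H0][#6] is the SMARTS for an ester: a carbonyl carbon bonded to an oxygen that is itself bonded to carbon (no H on that O).
The molecule carries 2 separate instances of a methyl-ester group (-C(=O)OCH3) meeting every constraint; each maps to a distinct set of atoms, giving 2 matches.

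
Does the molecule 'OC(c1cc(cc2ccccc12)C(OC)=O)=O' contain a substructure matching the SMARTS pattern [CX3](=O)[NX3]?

The pattern [CX3](=O)[NX3] describes a carbonyl carbon bonded to a trivalent nitrogen — an amide.
The closest candidate here is a methyl-ester group (-C(=O)OCH3), but the carbonyl is bonded to O, not to an NX3 nitrogen. No other fragment satisfies the full query, so there is no match.

No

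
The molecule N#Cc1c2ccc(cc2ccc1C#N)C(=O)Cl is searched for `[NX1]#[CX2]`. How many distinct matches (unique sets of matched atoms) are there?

2

[NX1]#[CX2] is the SMARTS for a nitrile: a nitrogen triple-bonded to a two-connected carbon.
The molecule carries 2 separate instances of a nitrile (-C#N) meeting every constraint; each maps to a distinct set of atoms, giving 2 matches.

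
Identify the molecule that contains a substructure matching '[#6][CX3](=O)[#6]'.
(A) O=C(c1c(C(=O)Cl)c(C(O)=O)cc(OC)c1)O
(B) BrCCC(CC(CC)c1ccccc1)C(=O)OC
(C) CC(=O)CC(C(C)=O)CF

[#6][CX3](=O)[#6] describes a carbonyl carbon (no H) flanked by two carbons (a ketone).
(A) has a carboxylic acid group (-C(=O)OH) but one neighbour of the carbonyl carbon is O, not C.
(B) has a methyl-ester group (-C(=O)OCH3) but one neighbour of the carbonyl carbon is O, not C.
(C) contains an acetyl/ketone group (-C(=O)CH3), which satisfies every atom and bond constraint.
So the answer is (C).

C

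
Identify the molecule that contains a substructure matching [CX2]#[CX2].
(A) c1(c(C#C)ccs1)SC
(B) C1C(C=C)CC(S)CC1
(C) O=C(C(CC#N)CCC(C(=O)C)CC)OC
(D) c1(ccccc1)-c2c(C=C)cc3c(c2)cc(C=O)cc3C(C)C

A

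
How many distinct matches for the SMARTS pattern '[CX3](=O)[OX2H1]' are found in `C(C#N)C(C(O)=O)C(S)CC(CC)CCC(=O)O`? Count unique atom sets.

2

[CX3](=O)[OX2H1] is the SMARTS for a carboxylic acid: an sp2 carbon double-bonded to O and single-bonded to an -OH oxygen.
The molecule carries 2 separate instances of a carboxylic acid group (-C(=O)OH) meeting every constraint; each maps to a distinct set of atoms, giving 2 matches.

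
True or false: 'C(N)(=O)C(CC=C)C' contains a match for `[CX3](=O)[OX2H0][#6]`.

False

The pattern [CX3](=O)[OX2H0][#6] describes a carbonyl carbon bonded to an oxygen that is itself bonded to carbon (no H on that O) — an ester.
The closest candidate here is a primary amide (-C(=O)NH2), but the carbonyl is bonded to N, not to an O-C linkage. No other fragment satisfies the full query, so there is no match.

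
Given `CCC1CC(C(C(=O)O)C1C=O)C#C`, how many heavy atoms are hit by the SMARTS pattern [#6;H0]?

2

The query [#6;H0] means: any carbon with no attached hydrogen.
Check the 14 heavy atoms by environment: 2× C (H2) → no; 6× C (H1) → no; 1× C (H3) → no; 2× C (H0) → match; 2× O (H0) → no; 1× O (H1) → no.
That gives 2 matching atoms.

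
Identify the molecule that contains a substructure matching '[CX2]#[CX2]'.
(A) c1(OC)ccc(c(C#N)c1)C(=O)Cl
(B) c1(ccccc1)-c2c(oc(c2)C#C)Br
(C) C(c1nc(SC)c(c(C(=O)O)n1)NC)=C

[CX2]#[CX2] describes a carbon-carbon triple bond (an alkyne).
(A) has a nitrile (-C#N) but the triple bond is C#N, not C#C.
(B) contains an ethynyl group (-C#CH), which satisfies every atom and bond constraint.
(C) has a vinyl group (-CH=CH2) but the C=C is a double bond; both carbons are CX3, not CX2.
So the answer is (B).

B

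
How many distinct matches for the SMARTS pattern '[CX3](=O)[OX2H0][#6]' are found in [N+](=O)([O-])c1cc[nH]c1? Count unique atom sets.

0

[CX3](=O)[OX2H0][#6] is the SMARTS for an ester: a carbonyl carbon bonded to an oxygen that is itself bonded to carbon (no H on that O).
No fragment in the molecule satisfies every constraint, giving 0 matches.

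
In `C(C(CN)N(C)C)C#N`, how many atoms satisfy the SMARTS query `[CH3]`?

Check the 9 heavy atoms by environment: 2× C (H2) → no; 1× C (H1) → no; 1× C (H0) → no; 2× N (H0) → no; 1× N (H2) → no; 2× C (H3) → match.
That gives 2 matching atoms.

2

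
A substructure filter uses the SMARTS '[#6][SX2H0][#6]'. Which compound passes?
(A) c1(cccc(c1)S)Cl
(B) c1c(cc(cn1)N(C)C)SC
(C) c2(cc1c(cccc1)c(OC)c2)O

B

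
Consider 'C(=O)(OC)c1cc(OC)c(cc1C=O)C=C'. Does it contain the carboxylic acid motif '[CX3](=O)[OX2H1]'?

No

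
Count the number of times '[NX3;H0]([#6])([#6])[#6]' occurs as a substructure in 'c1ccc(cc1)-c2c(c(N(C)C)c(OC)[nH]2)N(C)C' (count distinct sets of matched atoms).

2

[NX3;H0]([#6])([#6])[#6] is the SMARTS for a tertiary amine: a trivalent nitrogen with no H, bonded to three carbons.
The molecule carries 2 separate instances of a dimethylamino group (-N(CH3)2) meeting every constraint; each maps to a distinct set of atoms, giving 2 matches.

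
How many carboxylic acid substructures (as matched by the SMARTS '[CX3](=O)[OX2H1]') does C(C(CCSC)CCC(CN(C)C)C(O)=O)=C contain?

[CX3](=O)[OX2H1] is the SMARTS for a carboxylic acid: an sp2 carbon double-bonded to O and single-bonded to an -OH oxygen.
Exactly one fragment in the molecule meets all constraints, giving 1 match.

1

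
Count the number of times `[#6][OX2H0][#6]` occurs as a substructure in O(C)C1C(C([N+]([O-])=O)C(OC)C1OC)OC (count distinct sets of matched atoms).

4

[#6][OX2H0][#6] is the SMARTS for an ether: an aliphatic oxygen bridging two carbons with no H on the oxygen.
The molecule carries 4 separate instances of a methoxy ether (-OCH3) meeting every constraint; each maps to a distinct set of atoms, giving 4 matches.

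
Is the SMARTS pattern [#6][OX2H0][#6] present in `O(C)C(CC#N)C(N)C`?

Yes

The pattern [#6][OX2H0][#6] describes an aliphatic oxygen bridging two carbons with no H on the oxygen — an ether.
The molecule carries a methoxy ether (-OCH3), whose atoms satisfy every constraint of the query, so the pattern matches.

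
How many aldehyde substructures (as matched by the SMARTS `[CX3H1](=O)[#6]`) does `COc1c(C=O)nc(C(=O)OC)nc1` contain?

1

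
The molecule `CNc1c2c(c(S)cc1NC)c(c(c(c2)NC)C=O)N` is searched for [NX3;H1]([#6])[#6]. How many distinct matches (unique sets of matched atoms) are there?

3

[NX3;H1]([#6])[#6] is the SMARTS for a secondary amine: a trivalent nitrogen with one H, bonded to two carbons.
The molecule carries 3 separate instances of an N-methylamino group (-NHCH3) meeting every constraint; each maps to a distinct set of atoms, giving 3 matches.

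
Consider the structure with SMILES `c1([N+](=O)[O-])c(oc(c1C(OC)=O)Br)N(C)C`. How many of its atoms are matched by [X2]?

2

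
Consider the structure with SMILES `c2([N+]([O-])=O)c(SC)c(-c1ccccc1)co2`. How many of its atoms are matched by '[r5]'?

5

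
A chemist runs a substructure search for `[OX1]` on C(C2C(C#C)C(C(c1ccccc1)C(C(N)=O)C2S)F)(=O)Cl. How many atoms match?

2

The query [OX1] means: aliphatic oxygen with one total connection — typically a carbonyl =O or an oxide.
Check the 22 heavy atoms by environment: 6× C (X4) → no; 2× C (X3) → no; 2× O (X1) → match; 1× N (X3) → no; 6× c (aromatic, X3) → no; 1× F (X1) → no; 1× Cl (X1) → no; 1× S (X2) → no; 2× C (X2) → no.
That gives 2 matching atoms.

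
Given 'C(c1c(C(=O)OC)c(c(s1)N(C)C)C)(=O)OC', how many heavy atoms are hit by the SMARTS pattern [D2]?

3

The query [D2] means: atom with exactly two heavy-atom neighbours.
Check the 17 heavy atoms by environment: 1× s (aromatic, D2) → match; 4× c (aromatic, D3) → no; 2× C (D3) → no; 2× O (D1) → no; 2× O (D2) → match; 5× C (D1) → no; 1× N (D3) → no.
Summing the matching environments: 1 + 2 = 3 matching atoms.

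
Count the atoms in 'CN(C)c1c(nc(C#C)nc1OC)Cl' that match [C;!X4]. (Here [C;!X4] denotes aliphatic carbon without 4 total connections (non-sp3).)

2

The query [C;!X4] means: aliphatic carbon that does not have four total connections.
Check the 14 heavy atoms by environment: 2× n (aromatic, X2) → no; 4× c (aromatic, X3) → no; 1× Cl (X1) → no; 2× C (X2) → match; 1× N (X3) → no; 3× C (X4) → no; 1× O (X2) → no.
That gives 2 matching atoms.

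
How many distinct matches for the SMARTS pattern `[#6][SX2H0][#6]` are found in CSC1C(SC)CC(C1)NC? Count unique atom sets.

[#6][SX2H0][#6] is the SMARTS for a thioether: an aliphatic sulfur bridging two carbons with no H on the sulfur.
The molecule carries 2 separate instances of a methylthio ether (-SCH3) meeting every constraint; each maps to a distinct set of atoms, giving 2 matches.

2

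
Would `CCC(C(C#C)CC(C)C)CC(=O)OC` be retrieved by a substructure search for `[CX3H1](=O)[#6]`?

The pattern [CX3H1](=O)[#6] describes an sp2 carbon with one H, double-bonded to O and single-bonded to carbon — an aldehyde.
The closest candidate here is a methyl-ester group (-C(=O)OCH3), but the carbonyl carbon has H0, not H1. No other fragment satisfies the full query, so there is no match.

No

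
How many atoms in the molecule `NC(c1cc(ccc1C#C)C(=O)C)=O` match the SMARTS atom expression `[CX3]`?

2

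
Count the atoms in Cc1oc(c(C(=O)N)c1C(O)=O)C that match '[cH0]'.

4

The query [cH0] means: aromatic carbon with no attached hydrogen (substituted or ring-fusion).
Check the 13 heavy atoms by environment: 1× o (aromatic, H0) → no; 4× c (aromatic, H0) → match; 2× C (H0) → no; 2× O (H0) → no; 1× N (H2) → no; 2× C (H3) → no; 1× O (H1) → no.
That gives 4 matching atoms.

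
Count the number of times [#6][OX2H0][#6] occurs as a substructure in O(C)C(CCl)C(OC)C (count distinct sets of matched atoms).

2

[#6][OX2H0][#6] is the SMARTS for an ether: an aliphatic oxygen bridging two carbons with no H on the oxygen.
The molecule carries 2 separate instances of a methoxy ether (-OCH3) meeting every constraint; each maps to a distinct set of atoms, giving 2 matches.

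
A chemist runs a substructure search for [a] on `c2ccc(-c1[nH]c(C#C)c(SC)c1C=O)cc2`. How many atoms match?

11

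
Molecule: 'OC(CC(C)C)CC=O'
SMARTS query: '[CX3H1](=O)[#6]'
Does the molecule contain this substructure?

Yes

The pattern [CX3H1](=O)[#6] describes an sp2 carbon with one H, double-bonded to O and single-bonded to carbon — an aldehyde.
The molecule carries an aldehyde (-CHO), whose atoms satisfy every constraint of the query, so the pattern matches.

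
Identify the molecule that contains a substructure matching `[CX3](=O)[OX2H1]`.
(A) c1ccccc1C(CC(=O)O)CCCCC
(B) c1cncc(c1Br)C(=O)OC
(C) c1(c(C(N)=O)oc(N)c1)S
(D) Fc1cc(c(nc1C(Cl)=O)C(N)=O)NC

A

[CX3](=O)[OX2H1] describes an sp2 carbon double-bonded to O and single-bonded to an -OH oxygen (a carboxylic acid).
(A) contains a carboxylic acid group (-C(=O)OH), which satisfies every atom and bond constraint.
(B) has a methyl-ester group (-C(=O)OCH3) but the singly-bonded O has no H (OX2H0, not OX2H1).
(C) has a primary amide (-C(=O)NH2) but the carbonyl is bonded to N, not to an -OH oxygen.
(D) has a primary amide (-C(=O)NH2) but the carbonyl is bonded to N, not to an -OH oxygen.
So the answer is (A).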